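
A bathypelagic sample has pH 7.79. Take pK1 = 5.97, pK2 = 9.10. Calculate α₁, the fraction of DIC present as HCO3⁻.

α₁ = 0.940

α₁ = 1 / (1 + [H⁺]/K1 + K2/[H⁺]) = 1 / (1 + 10^-1.82 + 10^-1.31)
   = 1 / (1 + 0.015136 + 0.048978) = 1/1.0641 = 0.9397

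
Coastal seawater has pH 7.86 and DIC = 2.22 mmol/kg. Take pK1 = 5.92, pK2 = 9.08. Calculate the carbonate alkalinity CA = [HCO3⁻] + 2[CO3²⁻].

CA = 2.32 mmol/kg

CA = [HCO3⁻] + 2[CO3²⁻] = (α₁ + 2α₂)·DIC
At pH 7.86: [H⁺]/K1 = 10^-1.94 = 0.011482, K2/[H⁺] = 10^-1.22 = 0.060256
α₁ = 1/(1 + 0.011482 + 0.060256) = 1/1.0717 = 0.9331; α₂ = α₁·K2/[H⁺] = 0.05622
α₁ + 2α₂ = 1.0455
CA = 1.0455 × 2.22 = 2.32 mmol/kg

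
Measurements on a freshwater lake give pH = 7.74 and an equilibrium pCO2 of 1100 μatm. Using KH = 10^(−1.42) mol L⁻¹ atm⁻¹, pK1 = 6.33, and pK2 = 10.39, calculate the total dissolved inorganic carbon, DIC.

[CO2*] = KH · pCO2 = 10^(−1.42) × 1100×10^-6 = 4.182×10^-5 mol/L
α₀ = 1/(1 + K1/[H⁺] + K1K2/[H⁺]²) = 1/(1 + 10^+1.41 + 10^-1.24) = 0.03737
DIC = [CO2*]/α₀ = 4.182×10^-5 / 0.03737 = 1.12 mmol/L

DIC = 1.12 mmol/L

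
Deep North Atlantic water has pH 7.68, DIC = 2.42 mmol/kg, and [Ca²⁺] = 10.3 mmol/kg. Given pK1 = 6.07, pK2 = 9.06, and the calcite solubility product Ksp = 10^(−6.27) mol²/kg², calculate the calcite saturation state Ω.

Ω = 1.81

α₂ = 1 / (1 + [H⁺]/K2 + [H⁺]²/(K1K2)) = 1 / (1 + 10^+1.38 + 10^-0.23)
   = 1 / (1 + 23.988 + 0.58884) = 1/25.577 = 0.03910
[CO3²⁻] = α₂ × DIC = 0.03910 × 2.42 = 0.09462 mmol/kg
Ksp = 10^(−6.27) = 5.370×10^-7
Ω = [Ca²⁺][CO3²⁻]/Ksp = (10.3×10^-3)(9.462×10^-5) / 5.370×10^-7 = 1.81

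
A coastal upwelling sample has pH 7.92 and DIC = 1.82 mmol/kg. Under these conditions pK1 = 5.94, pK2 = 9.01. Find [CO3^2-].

α₂ = 1 / (1 + [H⁺]/K2 + [H⁺]²/(K1K2)) = 1 / (1 + 10^+1.09 + 10^-0.89)
   = 1 / (1 + 12.303 + 0.12882) = 1/13.432 = 0.07445
[CO3²⁻] = α₂ × DIC = 0.07445 × 1.82 = 0.136 mmol/kg

[CO3²⁻] = 0.136 mmol/kg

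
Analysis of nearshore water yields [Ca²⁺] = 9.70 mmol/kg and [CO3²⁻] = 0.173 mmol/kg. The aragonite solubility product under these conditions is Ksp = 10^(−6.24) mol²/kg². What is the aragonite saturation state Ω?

Ksp = 10^(−6.24) = 5.754×10^-7
Ω = [Ca²⁺][CO3²⁻]/Ksp = (9.70×10^-3)(0.173×10^-3) / 5.754×10^-7 = 2.92

Ω = 2.92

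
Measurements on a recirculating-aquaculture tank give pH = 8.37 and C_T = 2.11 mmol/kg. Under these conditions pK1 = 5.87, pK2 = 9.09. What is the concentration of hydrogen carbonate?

[HCO3⁻] = 1.77 mmol/kg

α₁ = 1 / (1 + [H⁺]/K1 + K2/[H⁺]) = 1 / (1 + 10^-2.50 + 10^-0.72)
   = 1 / (1 + 0.0031623 + 0.19055) = 1/1.1937 = 0.8377
[HCO3⁻] = α₁ × DIC = 0.8377 × 2.11 = 1.77 mmol/kg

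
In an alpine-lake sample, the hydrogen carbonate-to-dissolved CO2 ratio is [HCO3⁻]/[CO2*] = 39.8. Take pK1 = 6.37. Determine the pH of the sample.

From K1 = [H⁺][HCO3⁻]/[CO2*]:  pH = pK1 + log₁₀([HCO3⁻]/[CO2*])
log₁₀(39.8) = +1.600
pH = 6.37 + (+1.600) = 7.97

pH = 7.97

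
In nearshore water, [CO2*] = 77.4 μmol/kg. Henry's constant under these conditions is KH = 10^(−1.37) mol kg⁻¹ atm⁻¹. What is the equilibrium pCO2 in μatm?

KH = 10^(−1.37) = 4.266×10^-2 mol kg⁻¹ atm⁻¹
pCO2 = [CO2*]/KH = 77.4×10^-6 / 4.266×10^-2 = 1.81×10^-3 atm = 1810 μatm

pCO2 = 1810 μatm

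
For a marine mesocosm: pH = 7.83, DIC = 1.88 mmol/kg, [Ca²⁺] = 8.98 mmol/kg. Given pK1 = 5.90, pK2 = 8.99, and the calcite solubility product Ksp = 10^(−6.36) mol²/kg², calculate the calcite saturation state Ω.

Ω = 2.48

α₂ = 1 / (1 + [H⁺]/K2 + [H⁺]²/(K1K2)) = 1 / (1 + 10^+1.16 + 10^-0.77)
   = 1 / (1 + 14.454 + 0.16982) = 1/15.624 = 0.06400
[CO3²⁻] = α₂ × DIC = 0.06400 × 1.88 = 0.1203 mmol/kg
Ksp = 10^(−6.36) = 4.365×10^-7
Ω = [Ca²⁺][CO3²⁻]/Ksp = (8.98×10^-3)(1.203×10^-4) / 4.365×10^-7 = 2.48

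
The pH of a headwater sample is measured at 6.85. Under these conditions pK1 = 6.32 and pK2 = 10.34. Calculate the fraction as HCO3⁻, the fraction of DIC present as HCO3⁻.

α₁ = 1 / (1 + [H⁺]/K1 + K2/[H⁺]) = 1 / (1 + 10^-0.53 + 10^-3.49)
   = 1 / (1 + 0.29512 + 0.00032359) = 1/1.2954 = 0.7719

α₁ = 0.772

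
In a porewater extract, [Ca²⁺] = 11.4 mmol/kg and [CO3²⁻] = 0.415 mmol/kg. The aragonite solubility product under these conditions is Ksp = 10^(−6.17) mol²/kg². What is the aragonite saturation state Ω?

Ksp = 10^(−6.17) = 6.761×10^-7
Ω = [Ca²⁺][CO3²⁻]/Ksp = (11.4×10^-3)(0.415×10^-3) / 6.761×10^-7 = 7.00

Ω = 7.00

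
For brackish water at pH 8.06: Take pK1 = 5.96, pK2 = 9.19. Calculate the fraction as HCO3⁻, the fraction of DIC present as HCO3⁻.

α₁ = 1 / (1 + [H⁺]/K1 + K2/[H⁺]) = 1 / (1 + 10^-2.10 + 10^-1.13)
   = 1 / (1 + 0.0079433 + 0.074131) = 1/1.0821 = 0.9242

α₁ = 0.924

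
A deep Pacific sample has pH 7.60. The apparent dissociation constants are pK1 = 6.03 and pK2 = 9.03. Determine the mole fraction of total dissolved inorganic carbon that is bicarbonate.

α₁ = 1 / (1 + [H⁺]/K1 + K2/[H⁺]) = 1 / (1 + 10^-1.57 + 10^-1.43)
   = 1 / (1 + 0.026915 + 0.037154) = 1/1.0641 = 0.9398

α₁ = 0.940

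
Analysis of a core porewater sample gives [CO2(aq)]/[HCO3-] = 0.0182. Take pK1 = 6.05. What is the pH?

From K1 = [H⁺][HCO3-]/[CO2(aq)]:  pH = pK1 − log₁₀([CO2(aq)]/[HCO3-])
log₁₀(0.0182) = -1.740
pH = 6.05 − (-1.740) = 7.79

pH = 7.79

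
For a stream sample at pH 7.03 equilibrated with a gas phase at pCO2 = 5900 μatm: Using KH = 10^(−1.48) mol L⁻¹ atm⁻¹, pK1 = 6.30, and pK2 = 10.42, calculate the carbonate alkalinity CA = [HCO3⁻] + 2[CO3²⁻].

CA = 1.05 mmol/L

[CO2*] = KH · pCO2 = 10^(−1.48) × 5900×10^-6 = 1.954×10^-4 mol/L
α₀ = 1/(1 + K1/[H⁺] + K1K2/[H⁺]²) = 1/(1 + 10^+0.73 + 10^-2.66) = 0.1569
DIC = [CO2*]/α₀ = 1.954×10^-4 / 0.1569 = 1.245 mmol/L
CA = (α₁ + 2α₂)·DIC = (0.8427 + 2×0.0003433) × 1.245 = 1.05 mmol/L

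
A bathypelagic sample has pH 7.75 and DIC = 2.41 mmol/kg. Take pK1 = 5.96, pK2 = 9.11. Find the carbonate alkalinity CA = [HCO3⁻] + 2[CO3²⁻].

CA = 2.47 mmol/kg

CA = [HCO3⁻] + 2[CO3²⁻] = (α₁ + 2α₂)·DIC
At pH 7.75: [H⁺]/K1 = 10^-1.79 = 0.016218, K2/[H⁺] = 10^-1.36 = 0.043652
α₁ = 1/(1 + 0.016218 + 0.043652) = 1/1.0599 = 0.9435; α₂ = α₁·K2/[H⁺] = 0.04119
α₁ + 2α₂ = 1.0259
CA = 1.0259 × 2.41 = 2.47 mmol/kg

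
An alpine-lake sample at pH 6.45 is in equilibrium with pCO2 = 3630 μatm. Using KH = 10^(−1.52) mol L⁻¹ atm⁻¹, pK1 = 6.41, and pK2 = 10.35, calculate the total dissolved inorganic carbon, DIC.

DIC = 0.230 mmol/L

[CO2*] = KH · pCO2 = 10^(−1.52) × 3630×10^-6 = 1.096×10^-4 mol/L
α₀ = 1/(1 + K1/[H⁺] + K1K2/[H⁺]²) = 1/(1 + 10^+0.04 + 10^-3.86) = 0.4770
DIC = [CO2*]/α₀ = 1.096×10^-4 / 0.4770 = 0.230 mmol/L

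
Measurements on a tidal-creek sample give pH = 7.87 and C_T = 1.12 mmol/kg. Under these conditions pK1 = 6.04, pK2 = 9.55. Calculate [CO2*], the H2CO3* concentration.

[CO2*] = 16.0 μmol/kg

α₀ = 1 / (1 + K1/[H⁺] + K1K2/[H⁺]²) = 1 / (1 + 10^+1.83 + 10^+0.15)
   = 1 / (1 + 67.608 + 1.4125) = 1/70.021 = 0.01428
[CO2*] = α₀ × DIC = 0.01428 × 1.12 = 0.0160 mmol/kg = 16.0 μmol/kg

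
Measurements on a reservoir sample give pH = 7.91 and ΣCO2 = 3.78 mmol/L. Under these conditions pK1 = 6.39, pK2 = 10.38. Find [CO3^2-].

α₂ = 1 / (1 + [H⁺]/K2 + [H⁺]²/(K1K2)) = 1 / (1 + 10^+2.47 + 10^+0.95)
   = 1 / (1 + 295.12 + 8.9125) = 1/305.03 = 0.003278
[CO3²⁻] = α₂ × DIC = 0.003278 × 3.78 = 0.0124 mmol/L = 12.4 μmol/L

[CO3²⁻] = 12.4 μmol/L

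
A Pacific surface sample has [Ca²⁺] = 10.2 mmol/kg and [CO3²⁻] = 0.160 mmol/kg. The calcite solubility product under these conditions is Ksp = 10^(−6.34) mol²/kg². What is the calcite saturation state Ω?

Ksp = 10^(−6.34) = 4.571×10^-7
Ω = [Ca²⁺][CO3²⁻]/Ksp = (10.2×10^-3)(0.160×10^-3) / 4.571×10^-7 = 3.57

Ω = 3.57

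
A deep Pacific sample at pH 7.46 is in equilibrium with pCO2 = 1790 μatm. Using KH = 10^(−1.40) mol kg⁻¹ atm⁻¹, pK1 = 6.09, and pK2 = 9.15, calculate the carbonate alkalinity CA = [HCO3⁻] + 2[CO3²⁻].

CA = 1.74 mmol/kg

[CO2*] = KH · pCO2 = 10^(−1.40) × 1790×10^-6 = 7.126×10^-5 mol/kg
α₀ = 1/(1 + K1/[H⁺] + K1K2/[H⁺]²) = 1/(1 + 10^+1.37 + 10^-0.32) = 0.04013
DIC = [CO2*]/α₀ = 7.126×10^-5 / 0.04013 = 1.776 mmol/kg
CA = (α₁ + 2α₂)·DIC = (0.9407 + 2×0.01921) × 1.776 = 1.74 mmol/kg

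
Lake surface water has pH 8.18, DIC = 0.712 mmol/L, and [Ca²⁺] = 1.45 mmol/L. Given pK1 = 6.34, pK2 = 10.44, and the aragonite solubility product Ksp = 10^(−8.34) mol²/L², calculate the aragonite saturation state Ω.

Ω = 1.22

α₂ = 1 / (1 + [H⁺]/K2 + [H⁺]²/(K1K2)) = 1 / (1 + 10^+2.26 + 10^+0.42)
   = 1 / (1 + 181.97 + 2.6303) = 1/185.60 = 0.005388
[CO3²⁻] = α₂ × DIC = 0.005388 × 0.712 = 0.003836 mmol/L = 3.836 μmol/L
Ksp = 10^(−8.34) = 4.571×10^-9
Ω = [Ca²⁺][CO3²⁻]/Ksp = (1.45×10^-3)(3.836×10^-6) / 4.571×10^-9 = 1.22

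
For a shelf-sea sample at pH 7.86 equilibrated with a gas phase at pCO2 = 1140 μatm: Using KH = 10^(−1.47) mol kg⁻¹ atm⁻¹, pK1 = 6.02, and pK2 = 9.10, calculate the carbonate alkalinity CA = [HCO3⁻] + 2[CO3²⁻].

CA = 2.98 mmol/kg

[CO2*] = KH · pCO2 = 10^(−1.47) × 1140×10^-6 = 3.863×10^-5 mol/kg
α₀ = 1/(1 + K1/[H⁺] + K1K2/[H⁺]²) = 1/(1 + 10^+1.84 + 10^+0.60) = 0.01348
DIC = [CO2*]/α₀ = 3.863×10^-5 / 0.01348 = 2.865 mmol/kg
CA = (α₁ + 2α₂)·DIC = (0.9328 + 2×0.05368) × 2.865 = 2.98 mmol/kg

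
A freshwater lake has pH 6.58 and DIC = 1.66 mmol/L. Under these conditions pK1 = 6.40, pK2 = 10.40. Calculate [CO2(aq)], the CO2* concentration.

[CO2*] = 0.660 mmol/L

α₀ = 1 / (1 + K1/[H⁺] + K1K2/[H⁺]²) = 1 / (1 + 10^+0.18 + 10^-3.64)
   = 1 / (1 + 1.5136 + 0.00022909) = 1/2.5138 = 0.3978
[CO2*] = α₀ × DIC = 0.3978 × 1.66 = 0.660 mmol/L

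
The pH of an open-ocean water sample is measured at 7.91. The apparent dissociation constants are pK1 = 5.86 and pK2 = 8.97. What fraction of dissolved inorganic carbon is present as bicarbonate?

α₁ = 1 / (1 + [H⁺]/K1 + K2/[H⁺]) = 1 / (1 + 10^-2.05 + 10^-1.06)
   = 1 / (1 + 0.0089125 + 0.087096) = 1/1.0960 = 0.9124

α₁ = 0.912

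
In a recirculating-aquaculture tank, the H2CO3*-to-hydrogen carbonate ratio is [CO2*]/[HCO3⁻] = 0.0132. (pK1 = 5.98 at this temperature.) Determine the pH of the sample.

From K1 = [H⁺][HCO3⁻]/[CO2*]:  pH = pK1 − log₁₀([CO2*]/[HCO3⁻])
log₁₀(0.0132) = -1.879
pH = 5.98 − (-1.879) = 7.86

pH = 7.86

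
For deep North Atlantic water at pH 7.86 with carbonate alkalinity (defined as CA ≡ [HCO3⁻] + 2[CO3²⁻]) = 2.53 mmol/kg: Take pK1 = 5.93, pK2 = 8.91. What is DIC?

CA = [HCO3⁻] + 2[CO3²⁻] = (α₁ + 2α₂)·DIC
At pH 7.86: [H⁺]/K1 = 10^-1.93 = 0.011749, K2/[H⁺] = 10^-1.05 = 0.089125
α₁ = 1/(1 + 0.011749 + 0.089125) = 1/1.1009 = 0.9084; α₂ = α₁·K2/[H⁺] = 0.08096
α₁ + 2α₂ = 1.0703
DIC = CA / (α₁ + 2α₂) = 2.53 / 1.0703 = 2.36 mmol/kg

DIC = 2.36 mmol/kg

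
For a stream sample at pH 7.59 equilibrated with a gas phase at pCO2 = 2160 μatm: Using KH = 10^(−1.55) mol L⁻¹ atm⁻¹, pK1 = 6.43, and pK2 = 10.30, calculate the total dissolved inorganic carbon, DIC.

[CO2*] = KH · pCO2 = 10^(−1.55) × 2160×10^-6 = 6.088×10^-5 mol/L
α₀ = 1/(1 + K1/[H⁺] + K1K2/[H⁺]²) = 1/(1 + 10^+1.16 + 10^-1.55) = 0.06459
DIC = [CO2*]/α₀ = 6.088×10^-5 / 0.06459 = 0.943 mmol/L

DIC = 0.943 mmol/L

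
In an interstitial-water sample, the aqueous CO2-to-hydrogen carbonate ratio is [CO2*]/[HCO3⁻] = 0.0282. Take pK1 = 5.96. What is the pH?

From K1 = [H⁺][HCO3⁻]/[CO2*]:  pH = pK1 − log₁₀([CO2*]/[HCO3⁻])
log₁₀(0.0282) = -1.550
pH = 5.96 − (-1.550) = 7.51

pH = 7.51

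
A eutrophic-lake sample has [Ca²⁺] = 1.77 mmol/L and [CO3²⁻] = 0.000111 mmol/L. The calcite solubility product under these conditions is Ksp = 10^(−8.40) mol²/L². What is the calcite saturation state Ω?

Ω = 0.0494

Ksp = 10^(−8.40) = 3.981×10^-9
Ω = [Ca²⁺][CO3²⁻]/Ksp = (1.77×10^-3)(0.000111×10^-3) / 3.981×10^-9 = 0.0494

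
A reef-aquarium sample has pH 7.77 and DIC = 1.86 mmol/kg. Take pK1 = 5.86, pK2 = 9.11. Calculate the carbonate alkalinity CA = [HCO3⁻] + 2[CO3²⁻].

CA = [HCO3⁻] + 2[CO3²⁻] = (α₁ + 2α₂)·DIC
At pH 7.77: [H⁺]/K1 = 10^-1.91 = 0.012303, K2/[H⁺] = 10^-1.34 = 0.045709
α₁ = 1/(1 + 0.012303 + 0.045709) = 1/1.0580 = 0.9452; α₂ = α₁·K2/[H⁺] = 0.04320
α₁ + 2α₂ = 1.0316
CA = 1.0316 × 1.86 = 1.92 mmol/kg

CA = 1.92 mmol/kg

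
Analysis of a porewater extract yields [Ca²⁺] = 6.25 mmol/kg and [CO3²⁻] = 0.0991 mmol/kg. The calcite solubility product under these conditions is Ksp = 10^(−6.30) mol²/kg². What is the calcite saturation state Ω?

Ksp = 10^(−6.30) = 5.012×10^-7
Ω = [Ca²⁺][CO3²⁻]/Ksp = (6.25×10^-3)(0.0991×10^-3) / 5.012×10^-7 = 1.24

Ω = 1.24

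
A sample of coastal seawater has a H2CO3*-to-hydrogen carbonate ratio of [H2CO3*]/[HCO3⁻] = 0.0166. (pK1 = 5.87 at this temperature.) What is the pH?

From K1 = [H⁺][HCO3⁻]/[H2CO3*]:  pH = pK1 − log₁₀([H2CO3*]/[HCO3⁻])
log₁₀(0.0166) = -1.780
pH = 5.87 − (-1.780) = 7.65

pH = 7.65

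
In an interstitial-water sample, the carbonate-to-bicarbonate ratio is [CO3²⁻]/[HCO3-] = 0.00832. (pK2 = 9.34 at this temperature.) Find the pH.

pH = 7.26

From K2 = [H⁺][CO3²⁻]/[HCO3-]:  pH = pK2 + log₁₀([CO3²⁻]/[HCO3-])
log₁₀(0.00832) = -2.080
pH = 9.34 + (-2.080) = 7.26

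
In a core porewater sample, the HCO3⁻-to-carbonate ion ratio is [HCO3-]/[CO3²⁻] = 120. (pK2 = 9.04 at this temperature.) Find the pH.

pH = 6.96

From K2 = [H⁺][CO3²⁻]/[HCO3-]:  pH = pK2 − log₁₀([HCO3-]/[CO3²⁻])
log₁₀(120) = +2.079
pH = 9.04 − (+2.079) = 6.96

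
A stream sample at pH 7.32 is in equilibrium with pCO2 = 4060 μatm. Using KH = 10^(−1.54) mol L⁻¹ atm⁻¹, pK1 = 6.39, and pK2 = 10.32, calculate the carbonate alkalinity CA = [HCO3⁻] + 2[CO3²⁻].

CA = 0.999 mmol/L

[CO2*] = KH · pCO2 = 10^(−1.54) × 4060×10^-6 = 1.171×10^-4 mol/L
α₀ = 1/(1 + K1/[H⁺] + K1K2/[H⁺]²) = 1/(1 + 10^+0.93 + 10^-2.07) = 0.1050
DIC = [CO2*]/α₀ = 1.171×10^-4 / 0.1050 = 1.115 mmol/L
CA = (α₁ + 2α₂)·DIC = (0.8941 + 2×0.0008941) × 1.115 = 0.999 mmol/L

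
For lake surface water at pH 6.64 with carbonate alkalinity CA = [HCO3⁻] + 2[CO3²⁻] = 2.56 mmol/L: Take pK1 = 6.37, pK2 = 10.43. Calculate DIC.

DIC = 3.93 mmol/L

CA = [HCO3⁻] + 2[CO3²⁻] = (α₁ + 2α₂)·DIC
At pH 6.64: [H⁺]/K1 = 10^-0.27 = 0.53703, K2/[H⁺] = 10^-3.79 = 0.00016218
α₁ = 1/(1 + 0.53703 + 0.00016218) = 1/1.5372 = 0.6505; α₂ = α₁·K2/[H⁺] = 0.0001055
α₁ + 2α₂ = 0.6507
DIC = CA / (α₁ + 2α₂) = 2.56 / 0.6507 = 3.93 mmol/L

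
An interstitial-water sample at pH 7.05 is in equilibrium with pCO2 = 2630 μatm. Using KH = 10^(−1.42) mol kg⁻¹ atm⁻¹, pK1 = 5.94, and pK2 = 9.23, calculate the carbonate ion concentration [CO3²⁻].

[CO2*] = KH · pCO2 = 10^(−1.42) × 2630×10^-6 = 9.999×10^-5 mol/kg
α₀ = 1/(1 + K1/[H⁺] + K1K2/[H⁺]²) = 1/(1 + 10^+1.11 + 10^-1.07) = 0.07159
DIC = [CO2*]/α₀ = 9.999×10^-5 / 0.07159 = 1.397 mmol/kg
[CO3²⁻] = α₂·DIC; α₂ = 0.006094, so [CO3²⁻] = 0.006094 × 1.397 = 0.00851 mmol/kg = 8.51 μmol/kg

[CO3²⁻] = 8.51 μmol/kg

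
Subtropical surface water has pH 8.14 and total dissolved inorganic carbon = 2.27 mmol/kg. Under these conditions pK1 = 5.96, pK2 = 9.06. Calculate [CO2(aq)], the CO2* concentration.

α₀ = 1 / (1 + K1/[H⁺] + K1K2/[H⁺]²) = 1 / (1 + 10^+2.18 + 10^+1.26)
   = 1 / (1 + 151.36 + 18.197) = 1/170.55 = 0.005863
[CO2*] = α₀ × DIC = 0.005863 × 2.27 = 0.0133 mmol/kg = 13.3 μmol/kg

[CO2*] = 13.3 μmol/kg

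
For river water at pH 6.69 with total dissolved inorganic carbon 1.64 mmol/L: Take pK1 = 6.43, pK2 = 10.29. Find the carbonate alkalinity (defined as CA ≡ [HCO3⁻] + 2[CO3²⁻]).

CA = 1.06 mmol/L

CA = [HCO3⁻] + 2[CO3²⁻] = (α₁ + 2α₂)·DIC
At pH 6.69: [H⁺]/K1 = 10^-0.26 = 0.54954, K2/[H⁺] = 10^-3.60 = 0.00025119
α₁ = 1/(1 + 0.54954 + 0.00025119) = 1/1.5498 = 0.6452; α₂ = α₁·K2/[H⁺] = 0.0001621
α₁ + 2α₂ = 0.6456
CA = 0.6456 × 1.64 = 1.06 mmol/L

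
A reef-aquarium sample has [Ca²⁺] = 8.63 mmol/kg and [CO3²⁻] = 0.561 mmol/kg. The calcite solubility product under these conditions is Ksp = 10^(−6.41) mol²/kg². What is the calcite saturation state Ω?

Ω = 12.4

Ksp = 10^(−6.41) = 3.890×10^-7
Ω = [Ca²⁺][CO3²⁻]/Ksp = (8.63×10^-3)(0.561×10^-3) / 3.890×10^-7 = 12.4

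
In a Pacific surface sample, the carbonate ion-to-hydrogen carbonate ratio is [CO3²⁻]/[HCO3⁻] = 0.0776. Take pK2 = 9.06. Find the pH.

From K2 = [H⁺][CO3²⁻]/[HCO3⁻]:  pH = pK2 + log₁₀([CO3²⁻]/[HCO3⁻])
log₁₀(0.0776) = -1.110
pH = 9.06 + (-1.110) = 7.95

pH = 7.95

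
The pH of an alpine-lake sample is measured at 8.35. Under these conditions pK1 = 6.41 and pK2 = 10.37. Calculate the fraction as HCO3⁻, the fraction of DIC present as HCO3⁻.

α₁ = 1 / (1 + [H⁺]/K1 + K2/[H⁺]) = 1 / (1 + 10^-1.94 + 10^-2.02)
   = 1 / (1 + 0.011482 + 0.0095499) = 1/1.0210 = 0.9794

α₁ = 0.979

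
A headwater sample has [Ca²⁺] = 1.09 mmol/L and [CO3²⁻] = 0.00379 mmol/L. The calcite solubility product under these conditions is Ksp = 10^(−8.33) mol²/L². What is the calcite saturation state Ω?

Ksp = 10^(−8.33) = 4.677×10^-9
Ω = [Ca²⁺][CO3²⁻]/Ksp = (1.09×10^-3)(0.00379×10^-3) / 4.677×10^-9 = 0.883

Ω = 0.883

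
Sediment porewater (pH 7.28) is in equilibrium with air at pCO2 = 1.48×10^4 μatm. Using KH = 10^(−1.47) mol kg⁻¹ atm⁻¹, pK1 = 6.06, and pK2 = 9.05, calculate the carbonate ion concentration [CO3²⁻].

[CO3²⁻] = 0.141 mmol/kg

[CO2*] = KH · pCO2 = 10^(−1.47) × 1.48×10^4×10^-6 = 5.015×10^-4 mol/kg
α₀ = 1/(1 + K1/[H⁺] + K1K2/[H⁺]²) = 1/(1 + 10^+1.22 + 10^-0.55) = 0.05594
DIC = [CO2*]/α₀ = 5.015×10^-4 / 0.05594 = 8.965 mmol/kg
[CO3²⁻] = α₂·DIC; α₂ = 0.01576, so [CO3²⁻] = 0.01576 × 8.965 = 0.141 mmol/kg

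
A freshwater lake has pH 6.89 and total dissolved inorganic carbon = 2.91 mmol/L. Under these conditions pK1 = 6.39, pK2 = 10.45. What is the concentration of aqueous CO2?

[CO2*] = 0.699 mmol/L

α₀ = 1 / (1 + K1/[H⁺] + K1K2/[H⁺]²) = 1 / (1 + 10^+0.50 + 10^-3.06)
   = 1 / (1 + 3.1623 + 0.00087096) = 1/4.1631 = 0.2402
[CO2*] = α₀ × DIC = 0.2402 × 2.91 = 0.699 mmol/L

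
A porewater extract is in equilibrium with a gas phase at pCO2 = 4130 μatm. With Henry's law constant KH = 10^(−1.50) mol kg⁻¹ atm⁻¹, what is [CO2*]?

KH = 10^(−1.50) = 3.162×10^-2 mol kg⁻¹ atm⁻¹
[CO2*] = KH · pCO2 = 3.162×10^-2 × 4130×10^-6 atm = 1.31×10^-4 mol/kg

[CO2*] = 131 μmol/kg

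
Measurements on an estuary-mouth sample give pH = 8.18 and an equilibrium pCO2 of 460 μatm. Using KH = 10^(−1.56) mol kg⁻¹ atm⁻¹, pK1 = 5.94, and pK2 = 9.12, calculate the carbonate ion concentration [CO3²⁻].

[CO3²⁻] = 0.253 mmol/kg

[CO2*] = KH · pCO2 = 10^(−1.56) × 460×10^-6 = 1.267×10^-5 mol/kg
α₀ = 1/(1 + K1/[H⁺] + K1K2/[H⁺]²) = 1/(1 + 10^+2.24 + 10^+1.30) = 0.005135
DIC = [CO2*]/α₀ = 1.267×10^-5 / 0.005135 = 2.467 mmol/kg
[CO3²⁻] = α₂·DIC; α₂ = 0.1025, so [CO3²⁻] = 0.1025 × 2.467 = 0.253 mmol/kg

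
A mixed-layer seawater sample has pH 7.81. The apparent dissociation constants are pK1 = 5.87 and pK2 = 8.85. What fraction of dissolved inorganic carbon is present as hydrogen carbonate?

α₁ = 0.907

α₁ = 1 / (1 + [H⁺]/K1 + K2/[H⁺]) = 1 / (1 + 10^-1.94 + 10^-1.04)
   = 1 / (1 + 0.011482 + 0.091201) = 1/1.1027 = 0.9069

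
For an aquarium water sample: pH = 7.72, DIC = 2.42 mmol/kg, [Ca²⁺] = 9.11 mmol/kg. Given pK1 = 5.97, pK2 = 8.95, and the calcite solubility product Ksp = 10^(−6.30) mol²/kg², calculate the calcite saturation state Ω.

α₂ = 1 / (1 + [H⁺]/K2 + [H⁺]²/(K1K2)) = 1 / (1 + 10^+1.23 + 10^-0.52)
   = 1 / (1 + 16.982 + 0.30200) = 1/18.284 = 0.05469
[CO3²⁻] = α₂ × DIC = 0.05469 × 2.42 = 0.1324 mmol/kg
Ksp = 10^(−6.30) = 5.012×10^-7
Ω = [Ca²⁺][CO3²⁻]/Ksp = (9.11×10^-3)(1.324×10^-4) / 5.012×10^-7 = 2.41

Ω = 2.41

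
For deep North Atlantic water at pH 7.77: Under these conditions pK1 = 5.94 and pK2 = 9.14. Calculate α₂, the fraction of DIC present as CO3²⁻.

α₂ = 0.0403

α₂ = 1 / (1 + [H⁺]/K2 + [H⁺]²/(K1K2)) = 1 / (1 + 10^+1.37 + 10^-0.46)
   = 1 / (1 + 23.442 + 0.34674) = 1/24.789 = 0.04034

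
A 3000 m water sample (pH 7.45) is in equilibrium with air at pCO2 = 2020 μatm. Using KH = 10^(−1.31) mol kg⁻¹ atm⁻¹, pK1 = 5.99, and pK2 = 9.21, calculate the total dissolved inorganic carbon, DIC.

DIC = 3.00 mmol/kg

[CO2*] = KH · pCO2 = 10^(−1.31) × 2020×10^-6 = 9.894×10^-5 mol/kg
α₀ = 1/(1 + K1/[H⁺] + K1K2/[H⁺]²) = 1/(1 + 10^+1.46 + 10^-0.30) = 0.03296
DIC = [CO2*]/α₀ = 9.894×10^-5 / 0.03296 = 3.00 mmol/kg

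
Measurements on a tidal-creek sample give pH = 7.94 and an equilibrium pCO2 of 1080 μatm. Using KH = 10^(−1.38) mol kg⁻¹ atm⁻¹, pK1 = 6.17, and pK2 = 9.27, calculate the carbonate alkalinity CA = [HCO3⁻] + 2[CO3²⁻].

CA = 2.90 mmol/kg

[CO2*] = KH · pCO2 = 10^(−1.38) × 1080×10^-6 = 4.502×10^-5 mol/kg
α₀ = 1/(1 + K1/[H⁺] + K1K2/[H⁺]²) = 1/(1 + 10^+1.77 + 10^+0.44) = 0.01596
DIC = [CO2*]/α₀ = 4.502×10^-5 / 0.01596 = 2.820 mmol/kg
CA = (α₁ + 2α₂)·DIC = (0.9401 + 2×0.04397) × 2.820 = 2.90 mmol/kg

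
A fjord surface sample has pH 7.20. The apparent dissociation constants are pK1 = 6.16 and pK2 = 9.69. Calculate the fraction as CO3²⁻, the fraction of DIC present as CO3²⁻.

α₂ = 1 / (1 + [H⁺]/K2 + [H⁺]²/(K1K2)) = 1 / (1 + 10^+2.49 + 10^+1.45)
   = 1 / (1 + 309.03 + 28.184) = 1/338.21 = 0.002957

α₂ = 0.00296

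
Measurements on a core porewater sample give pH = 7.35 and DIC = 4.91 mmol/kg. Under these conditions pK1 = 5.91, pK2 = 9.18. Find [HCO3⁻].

α₁ = 1 / (1 + [H⁺]/K1 + K2/[H⁺]) = 1 / (1 + 10^-1.44 + 10^-1.83)
   = 1 / (1 + 0.036308 + 0.014791) = 1/1.0511 = 0.9514
[HCO3⁻] = α₁ × DIC = 0.9514 × 4.91 = 4.67 mmol/kg

[HCO3⁻] = 4.67 mmol/kg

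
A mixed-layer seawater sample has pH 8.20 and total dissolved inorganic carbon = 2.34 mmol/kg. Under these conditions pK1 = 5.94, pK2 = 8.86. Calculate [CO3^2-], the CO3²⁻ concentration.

[CO3²⁻] = 0.418 mmol/kg

α₂ = 1 / (1 + [H⁺]/K2 + [H⁺]²/(K1K2)) = 1 / (1 + 10^+0.66 + 10^-1.60)
   = 1 / (1 + 4.5709 + 0.025119) = 1/5.5960 = 0.1787
[CO3²⁻] = α₂ × DIC = 0.1787 × 2.34 = 0.418 mmol/kg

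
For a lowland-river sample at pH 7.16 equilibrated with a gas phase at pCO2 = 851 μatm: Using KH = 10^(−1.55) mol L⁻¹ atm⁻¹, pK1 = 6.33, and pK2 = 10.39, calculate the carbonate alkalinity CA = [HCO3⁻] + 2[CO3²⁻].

[CO2*] = KH · pCO2 = 10^(−1.55) × 851×10^-6 = 2.398×10^-5 mol/L
α₀ = 1/(1 + K1/[H⁺] + K1K2/[H⁺]²) = 1/(1 + 10^+0.83 + 10^-2.40) = 0.1288
DIC = [CO2*]/α₀ = 2.398×10^-5 / 0.1288 = 0.1862 mmol/L
CA = (α₁ + 2α₂)·DIC = (0.8707 + 2×0.0005127) × 0.1862 = 0.162 mmol/L

CA = 0.162 mmol/L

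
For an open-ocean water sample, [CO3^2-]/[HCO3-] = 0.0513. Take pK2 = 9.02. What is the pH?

From K2 = [H⁺][CO3^2-]/[HCO3-]:  pH = pK2 + log₁₀([CO3^2-]/[HCO3-])
log₁₀(0.0513) = -1.290
pH = 9.02 + (-1.290) = 7.73

pH = 7.73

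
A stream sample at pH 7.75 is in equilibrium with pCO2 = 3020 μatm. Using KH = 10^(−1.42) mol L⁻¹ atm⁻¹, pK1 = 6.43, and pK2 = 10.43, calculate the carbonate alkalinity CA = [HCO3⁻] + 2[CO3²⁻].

[CO2*] = KH · pCO2 = 10^(−1.42) × 3020×10^-6 = 1.148×10^-4 mol/L
α₀ = 1/(1 + K1/[H⁺] + K1K2/[H⁺]²) = 1/(1 + 10^+1.32 + 10^-1.36) = 0.04559
DIC = [CO2*]/α₀ = 1.148×10^-4 / 0.04559 = 2.519 mmol/L
CA = (α₁ + 2α₂)·DIC = (0.9524 + 2×0.001990) × 2.519 = 2.41 mmol/L

CA = 2.41 mmol/L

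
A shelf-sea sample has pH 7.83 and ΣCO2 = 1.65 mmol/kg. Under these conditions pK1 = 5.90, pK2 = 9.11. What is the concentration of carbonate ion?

[CO3²⁻] = 0.0814 mmol/kg

α₂ = 1 / (1 + [H⁺]/K2 + [H⁺]²/(K1K2)) = 1 / (1 + 10^+1.28 + 10^-0.65)
   = 1 / (1 + 19.055 + 0.22387) = 1/20.278 = 0.04931
[CO3²⁻] = α₂ × DIC = 0.04931 × 1.65 = 0.0814 mmol/kg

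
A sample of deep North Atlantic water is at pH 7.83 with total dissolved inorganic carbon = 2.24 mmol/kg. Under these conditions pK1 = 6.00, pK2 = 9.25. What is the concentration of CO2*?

α₀ = 1 / (1 + K1/[H⁺] + K1K2/[H⁺]²) = 1 / (1 + 10^+1.83 + 10^+0.41)
   = 1 / (1 + 67.608 + 2.5704) = 1/71.179 = 0.01405
[CO2*] = α₀ × DIC = 0.01405 × 2.24 = 0.0315 mmol/kg

[CO2*] = 0.0315 mmol/kg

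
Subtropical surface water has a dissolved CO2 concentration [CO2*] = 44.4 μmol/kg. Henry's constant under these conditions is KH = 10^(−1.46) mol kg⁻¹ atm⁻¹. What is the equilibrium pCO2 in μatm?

pCO2 = 1280 μatm

KH = 10^(−1.46) = 3.467×10^-2 mol kg⁻¹ atm⁻¹
pCO2 = [CO2*]/KH = 44.4×10^-6 / 3.467×10^-2 = 1.28×10^-3 atm = 1280 μatm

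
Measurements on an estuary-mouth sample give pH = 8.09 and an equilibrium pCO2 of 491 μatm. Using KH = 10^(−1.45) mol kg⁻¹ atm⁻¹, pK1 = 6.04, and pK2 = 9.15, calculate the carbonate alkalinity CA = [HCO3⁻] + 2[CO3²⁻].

CA = 2.30 mmol/kg

[CO2*] = KH · pCO2 = 10^(−1.45) × 491×10^-6 = 1.742×10^-5 mol/kg
α₀ = 1/(1 + K1/[H⁺] + K1K2/[H⁺]²) = 1/(1 + 10^+2.05 + 10^+0.99) = 0.008132
DIC = [CO2*]/α₀ = 1.742×10^-5 / 0.008132 = 2.142 mmol/kg
CA = (α₁ + 2α₂)·DIC = (0.9124 + 2×0.07947) × 2.142 = 2.30 mmol/kg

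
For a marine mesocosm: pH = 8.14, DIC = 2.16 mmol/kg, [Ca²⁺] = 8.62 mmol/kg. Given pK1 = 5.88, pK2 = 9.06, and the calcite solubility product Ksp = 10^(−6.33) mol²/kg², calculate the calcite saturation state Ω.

α₂ = 1 / (1 + [H⁺]/K2 + [H⁺]²/(K1K2)) = 1 / (1 + 10^+0.92 + 10^-1.34)
   = 1 / (1 + 8.3176 + 0.045709) = 1/9.3633 = 0.1068
[CO3²⁻] = α₂ × DIC = 0.1068 × 2.16 = 0.2307 mmol/kg
Ksp = 10^(−6.33) = 4.677×10^-7
Ω = [Ca²⁺][CO3²⁻]/Ksp = (8.62×10^-3)(2.307×10^-4) / 4.677×10^-7 = 4.25

Ω = 4.25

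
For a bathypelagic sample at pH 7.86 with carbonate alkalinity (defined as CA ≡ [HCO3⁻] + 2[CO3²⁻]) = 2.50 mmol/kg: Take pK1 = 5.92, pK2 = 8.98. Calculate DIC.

DIC = 2.36 mmol/kg

CA = [HCO3⁻] + 2[CO3²⁻] = (α₁ + 2α₂)·DIC
At pH 7.86: [H⁺]/K1 = 10^-1.94 = 0.011482, K2/[H⁺] = 10^-1.12 = 0.075858
α₁ = 1/(1 + 0.011482 + 0.075858) = 1/1.0873 = 0.9197; α₂ = α₁·K2/[H⁺] = 0.06976
α₁ + 2α₂ = 1.0592
DIC = CA / (α₁ + 2α₂) = 2.50 / 1.0592 = 2.36 mmol/kg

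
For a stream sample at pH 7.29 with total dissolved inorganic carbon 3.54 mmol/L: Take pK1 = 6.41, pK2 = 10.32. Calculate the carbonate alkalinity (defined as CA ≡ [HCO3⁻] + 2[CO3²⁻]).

CA = 3.13 mmol/L

CA = [HCO3⁻] + 2[CO3²⁻] = (α₁ + 2α₂)·DIC
At pH 7.29: [H⁺]/K1 = 10^-0.88 = 0.13183, K2/[H⁺] = 10^-3.03 = 0.00093325
α₁ = 1/(1 + 0.13183 + 0.00093325) = 1/1.1328 = 0.8828; α₂ = α₁·K2/[H⁺] = 0.0008239
α₁ + 2α₂ = 0.8844
CA = 0.8844 × 3.54 = 3.13 mmol/L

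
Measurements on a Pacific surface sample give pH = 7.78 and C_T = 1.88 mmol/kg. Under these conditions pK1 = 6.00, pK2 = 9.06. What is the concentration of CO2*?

[CO2*] = 0.0292 mmol/kg

α₀ = 1 / (1 + K1/[H⁺] + K1K2/[H⁺]²) = 1 / (1 + 10^+1.78 + 10^+0.50)
   = 1 / (1 + 60.256 + 3.1623) = 1/64.418 = 0.01552
[CO2*] = α₀ × DIC = 0.01552 × 1.88 = 0.0292 mmol/kg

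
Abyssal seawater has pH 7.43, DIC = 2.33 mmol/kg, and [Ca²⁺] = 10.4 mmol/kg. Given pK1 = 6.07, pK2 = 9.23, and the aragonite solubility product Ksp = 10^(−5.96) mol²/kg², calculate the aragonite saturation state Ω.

Ω = 0.331

α₂ = 1 / (1 + [H⁺]/K2 + [H⁺]²/(K1K2)) = 1 / (1 + 10^+1.80 + 10^+0.44)
   = 1 / (1 + 63.096 + 2.7542) = 1/66.850 = 0.01496
[CO3²⁻] = α₂ × DIC = 0.01496 × 2.33 = 0.03485 mmol/kg
Ksp = 10^(−5.96) = 1.096×10^-6
Ω = [Ca²⁺][CO3²⁻]/Ksp = (10.4×10^-3)(3.485×10^-5) / 1.096×10^-6 = 0.331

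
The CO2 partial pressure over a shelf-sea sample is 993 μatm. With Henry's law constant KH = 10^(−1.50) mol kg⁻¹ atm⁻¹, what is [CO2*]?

[CO2*] = 31.4 μmol/kg

KH = 10^(−1.50) = 3.162×10^-2 mol kg⁻¹ atm⁻¹
[CO2*] = KH · pCO2 = 3.162×10^-2 × 993×10^-6 atm = 3.14×10^-5 mol/kg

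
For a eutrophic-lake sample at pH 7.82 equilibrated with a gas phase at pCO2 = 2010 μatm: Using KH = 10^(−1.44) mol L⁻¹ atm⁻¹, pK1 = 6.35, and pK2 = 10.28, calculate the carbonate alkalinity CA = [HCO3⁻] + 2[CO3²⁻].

CA = 2.17 mmol/L

[CO2*] = KH · pCO2 = 10^(−1.44) × 2010×10^-6 = 7.298×10^-5 mol/L
α₀ = 1/(1 + K1/[H⁺] + K1K2/[H⁺]²) = 1/(1 + 10^+1.47 + 10^-0.99) = 0.03266
DIC = [CO2*]/α₀ = 7.298×10^-5 / 0.03266 = 2.234 mmol/L
CA = (α₁ + 2α₂)·DIC = (0.9640 + 2×0.003343) × 2.234 = 2.17 mmol/L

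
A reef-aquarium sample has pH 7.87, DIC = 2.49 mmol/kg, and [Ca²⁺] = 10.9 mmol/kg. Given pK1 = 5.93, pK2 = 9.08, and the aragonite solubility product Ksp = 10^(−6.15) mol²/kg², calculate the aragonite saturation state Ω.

Ω = 2.20

α₂ = 1 / (1 + [H⁺]/K2 + [H⁺]²/(K1K2)) = 1 / (1 + 10^+1.21 + 10^-0.73)
   = 1 / (1 + 16.218 + 0.18621) = 1/17.404 = 0.05746
[CO3²⁻] = α₂ × DIC = 0.05746 × 2.49 = 0.1431 mmol/kg
Ksp = 10^(−6.15) = 7.079×10^-7
Ω = [Ca²⁺][CO3²⁻]/Ksp = (10.9×10^-3)(1.431×10^-4) / 7.079×10^-7 = 2.20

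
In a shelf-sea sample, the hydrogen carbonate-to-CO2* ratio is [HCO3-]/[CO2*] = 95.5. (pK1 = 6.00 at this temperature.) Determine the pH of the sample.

From K1 = [H⁺][HCO3-]/[CO2*]:  pH = pK1 + log₁₀([HCO3-]/[CO2*])
log₁₀(95.5) = +1.980
pH = 6.00 + (+1.980) = 7.98

pH = 7.98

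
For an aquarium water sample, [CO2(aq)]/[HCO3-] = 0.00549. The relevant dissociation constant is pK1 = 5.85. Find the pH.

pH = 8.11

From K1 = [H⁺][HCO3-]/[CO2(aq)]:  pH = pK1 − log₁₀([CO2(aq)]/[HCO3-])
log₁₀(0.00549) = -2.260
pH = 5.85 − (-2.260) = 8.11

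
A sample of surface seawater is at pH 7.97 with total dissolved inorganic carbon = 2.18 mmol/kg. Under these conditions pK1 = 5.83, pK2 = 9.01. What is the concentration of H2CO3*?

[CO2*] = 14.4 μmol/kg

α₀ = 1 / (1 + K1/[H⁺] + K1K2/[H⁺]²) = 1 / (1 + 10^+2.14 + 10^+1.10)
   = 1 / (1 + 138.04 + 12.589) = 1/151.63 = 0.006595
[CO2*] = α₀ × DIC = 0.006595 × 2.18 = 0.0144 mmol/kg = 14.4 μmol/kg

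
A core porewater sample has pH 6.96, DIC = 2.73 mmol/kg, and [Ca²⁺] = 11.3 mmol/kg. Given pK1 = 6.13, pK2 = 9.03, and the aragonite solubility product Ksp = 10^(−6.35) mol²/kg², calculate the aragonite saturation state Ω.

α₂ = 1 / (1 + [H⁺]/K2 + [H⁺]²/(K1K2)) = 1 / (1 + 10^+2.07 + 10^+1.24)
   = 1 / (1 + 117.49 + 17.378) = 1/135.87 = 0.007360
[CO3²⁻] = α₂ × DIC = 0.007360 × 2.73 = 0.02009 mmol/kg
Ksp = 10^(−6.35) = 4.467×10^-7
Ω = [Ca²⁺][CO3²⁻]/Ksp = (11.3×10^-3)(2.009×10^-5) / 4.467×10^-7 = 0.508

Ω = 0.508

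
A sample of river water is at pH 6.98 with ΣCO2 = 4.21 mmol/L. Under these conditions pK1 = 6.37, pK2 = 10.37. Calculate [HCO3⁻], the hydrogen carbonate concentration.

α₁ = 1 / (1 + [H⁺]/K1 + K2/[H⁺]) = 1 / (1 + 10^-0.61 + 10^-3.39)
   = 1 / (1 + 0.24547 + 0.00040738) = 1/1.2459 = 0.8026
[HCO3⁻] = α₁ × DIC = 0.8026 × 4.21 = 3.38 mmol/L

[HCO3⁻] = 3.38 mmol/L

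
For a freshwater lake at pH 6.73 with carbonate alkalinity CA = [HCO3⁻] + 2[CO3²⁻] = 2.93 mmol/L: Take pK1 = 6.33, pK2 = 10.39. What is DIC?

CA = [HCO3⁻] + 2[CO3²⁻] = (α₁ + 2α₂)·DIC
At pH 6.73: [H⁺]/K1 = 10^-0.40 = 0.39811, K2/[H⁺] = 10^-3.66 = 0.00021878
α₁ = 1/(1 + 0.39811 + 0.00021878) = 1/1.3983 = 0.7151; α₂ = α₁·K2/[H⁺] = 0.0001565
α₁ + 2α₂ = 0.7155
DIC = CA / (α₁ + 2α₂) = 2.93 / 0.7155 = 4.10 mmol/L

DIC = 4.10 mmol/L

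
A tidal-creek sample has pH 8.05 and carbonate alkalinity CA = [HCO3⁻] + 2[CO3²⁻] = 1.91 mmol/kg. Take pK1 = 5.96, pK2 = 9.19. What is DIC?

DIC = 1.80 mmol/kg

CA = [HCO3⁻] + 2[CO3²⁻] = (α₁ + 2α₂)·DIC
At pH 8.05: [H⁺]/K1 = 10^-2.09 = 0.0081283, K2/[H⁺] = 10^-1.14 = 0.072444
α₁ = 1/(1 + 0.0081283 + 0.072444) = 1/1.0806 = 0.9254; α₂ = α₁·K2/[H⁺] = 0.06704
α₁ + 2α₂ = 1.0595
DIC = CA / (α₁ + 2α₂) = 1.91 / 1.0595 = 1.80 mmol/kg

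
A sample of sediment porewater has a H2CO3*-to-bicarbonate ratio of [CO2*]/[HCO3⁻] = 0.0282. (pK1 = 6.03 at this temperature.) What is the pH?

pH = 7.58

From K1 = [H⁺][HCO3⁻]/[CO2*]:  pH = pK1 − log₁₀([CO2*]/[HCO3⁻])
log₁₀(0.0282) = -1.550
pH = 6.03 − (-1.550) = 7.58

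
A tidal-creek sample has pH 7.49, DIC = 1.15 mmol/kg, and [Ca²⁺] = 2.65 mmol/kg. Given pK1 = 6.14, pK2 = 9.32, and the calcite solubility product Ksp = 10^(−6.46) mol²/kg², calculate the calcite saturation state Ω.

α₂ = 1 / (1 + [H⁺]/K2 + [H⁺]²/(K1K2)) = 1 / (1 + 10^+1.83 + 10^+0.48)
   = 1 / (1 + 67.608 + 3.0200) = 1/71.628 = 0.01396
[CO3²⁻] = α₂ × DIC = 0.01396 × 1.15 = 0.01606 mmol/kg = 16.06 μmol/kg
Ksp = 10^(−6.46) = 3.467×10^-7
Ω = [Ca²⁺][CO3²⁻]/Ksp = (2.65×10^-3)(1.606×10^-5) / 3.467×10^-7 = 0.123

Ω = 0.123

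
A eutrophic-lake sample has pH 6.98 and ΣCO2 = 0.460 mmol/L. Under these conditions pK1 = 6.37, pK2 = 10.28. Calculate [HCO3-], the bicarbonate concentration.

α₁ = 1 / (1 + [H⁺]/K1 + K2/[H⁺]) = 1 / (1 + 10^-0.61 + 10^-3.30)
   = 1 / (1 + 0.24547 + 0.00050119) = 1/1.2460 = 0.8026
[HCO3⁻] = α₁ × DIC = 0.8026 × 0.460 = 0.369 mmol/L

[HCO3⁻] = 0.369 mmol/L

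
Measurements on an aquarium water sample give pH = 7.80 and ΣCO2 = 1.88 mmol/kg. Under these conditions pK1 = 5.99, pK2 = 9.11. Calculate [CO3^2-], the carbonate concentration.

α₂ = 1 / (1 + [H⁺]/K2 + [H⁺]²/(K1K2)) = 1 / (1 + 10^+1.31 + 10^-0.50)
   = 1 / (1 + 20.417 + 0.31623) = 1/21.734 = 0.04601
[CO3²⁻] = α₂ × DIC = 0.04601 × 1.88 = 0.0865 mmol/kg

[CO3²⁻] = 0.0865 mmol/kg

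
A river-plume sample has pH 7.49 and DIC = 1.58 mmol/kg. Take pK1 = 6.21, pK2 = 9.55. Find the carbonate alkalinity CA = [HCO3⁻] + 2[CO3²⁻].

CA = 1.51 mmol/kg

CA = [HCO3⁻] + 2[CO3²⁻] = (α₁ + 2α₂)·DIC
At pH 7.49: [H⁺]/K1 = 10^-1.28 = 0.052481, K2/[H⁺] = 10^-2.06 = 0.0087096
α₁ = 1/(1 + 0.052481 + 0.0087096) = 1/1.0612 = 0.9423; α₂ = α₁·K2/[H⁺] = 0.008207
α₁ + 2α₂ = 0.9588
CA = 0.9588 × 1.58 = 1.51 mmol/kg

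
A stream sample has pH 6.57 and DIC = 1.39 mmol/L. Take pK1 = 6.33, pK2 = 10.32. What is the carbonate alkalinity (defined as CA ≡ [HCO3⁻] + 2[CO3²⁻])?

CA = 0.883 mmol/L

CA = [HCO3⁻] + 2[CO3²⁻] = (α₁ + 2α₂)·DIC
At pH 6.57: [H⁺]/K1 = 10^-0.24 = 0.57544, K2/[H⁺] = 10^-3.75 = 0.00017783
α₁ = 1/(1 + 0.57544 + 0.00017783) = 1/1.5756 = 0.6347; α₂ = α₁·K2/[H⁺] = 0.0001129
α₁ + 2α₂ = 0.6349
CA = 0.6349 × 1.39 = 0.883 mmol/L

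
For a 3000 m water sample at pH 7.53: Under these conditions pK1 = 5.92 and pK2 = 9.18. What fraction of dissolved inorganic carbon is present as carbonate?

α₂ = 1 / (1 + [H⁺]/K2 + [H⁺]²/(K1K2)) = 1 / (1 + 10^+1.65 + 10^+0.04)
   = 1 / (1 + 44.668 + 1.0965) = 1/46.765 = 0.02138

α₂ = 0.0214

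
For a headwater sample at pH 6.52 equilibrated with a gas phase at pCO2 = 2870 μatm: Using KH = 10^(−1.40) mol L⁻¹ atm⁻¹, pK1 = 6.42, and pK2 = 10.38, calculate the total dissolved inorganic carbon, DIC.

DIC = 0.258 mmol/L

[CO2*] = KH · pCO2 = 10^(−1.40) × 2870×10^-6 = 1.143×10^-4 mol/L
α₀ = 1/(1 + K1/[H⁺] + K1K2/[H⁺]²) = 1/(1 + 10^+0.10 + 10^-3.76) = 0.4427
DIC = [CO2*]/α₀ = 1.143×10^-4 / 0.4427 = 0.258 mmol/L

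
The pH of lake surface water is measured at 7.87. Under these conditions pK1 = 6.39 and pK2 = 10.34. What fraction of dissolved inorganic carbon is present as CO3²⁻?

α₂ = 1 / (1 + [H⁺]/K2 + [H⁺]²/(K1K2)) = 1 / (1 + 10^+2.47 + 10^+0.99)
   = 1 / (1 + 295.12 + 9.7724) = 1/305.89 = 0.003269

α₂ = 0.00327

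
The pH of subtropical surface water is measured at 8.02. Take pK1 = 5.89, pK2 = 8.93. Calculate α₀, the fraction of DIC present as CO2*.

α₀ = 1 / (1 + K1/[H⁺] + K1K2/[H⁺]²) = 1 / (1 + 10^+2.13 + 10^+1.22)
   = 1 / (1 + 134.90 + 16.596) = 1/152.49 = 0.006558

α₀ = 0.00656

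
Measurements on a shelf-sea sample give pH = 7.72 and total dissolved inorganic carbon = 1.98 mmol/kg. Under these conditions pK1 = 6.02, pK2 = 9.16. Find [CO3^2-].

α₂ = 1 / (1 + [H⁺]/K2 + [H⁺]²/(K1K2)) = 1 / (1 + 10^+1.44 + 10^-0.26)
   = 1 / (1 + 27.542 + 0.54954) = 1/29.092 = 0.03437
[CO3²⁻] = α₂ × DIC = 0.03437 × 1.98 = 0.0681 mmol/kg

[CO3²⁻] = 0.0681 mmol/kg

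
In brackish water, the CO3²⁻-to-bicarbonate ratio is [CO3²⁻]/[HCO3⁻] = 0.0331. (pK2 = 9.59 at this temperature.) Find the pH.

From K2 = [H⁺][CO3²⁻]/[HCO3⁻]:  pH = pK2 + log₁₀([CO3²⁻]/[HCO3⁻])
log₁₀(0.0331) = -1.480
pH = 9.59 + (-1.480) = 8.11

pH = 8.11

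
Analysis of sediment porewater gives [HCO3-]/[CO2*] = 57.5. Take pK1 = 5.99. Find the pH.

pH = 7.75

From K1 = [H⁺][HCO3-]/[CO2*]:  pH = pK1 + log₁₀([HCO3-]/[CO2*])
log₁₀(57.5) = +1.760
pH = 5.99 + (+1.760) = 7.75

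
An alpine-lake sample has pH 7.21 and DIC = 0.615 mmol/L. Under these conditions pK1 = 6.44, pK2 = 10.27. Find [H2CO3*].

α₀ = 1 / (1 + K1/[H⁺] + K1K2/[H⁺]²) = 1 / (1 + 10^+0.77 + 10^-2.29)
   = 1 / (1 + 5.8884 + 0.0051286) = 1/6.8936 = 0.1451
[CO2*] = α₀ × DIC = 0.1451 × 0.615 = 0.0892 mmol/L

[CO2*] = 0.0892 mmol/L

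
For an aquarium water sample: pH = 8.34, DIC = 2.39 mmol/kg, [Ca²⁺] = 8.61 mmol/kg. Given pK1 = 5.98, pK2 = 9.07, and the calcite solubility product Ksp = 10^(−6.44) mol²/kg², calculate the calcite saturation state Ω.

Ω = 8.86

α₂ = 1 / (1 + [H⁺]/K2 + [H⁺]²/(K1K2)) = 1 / (1 + 10^+0.73 + 10^-1.63)
   = 1 / (1 + 5.3703 + 0.023442) = 1/6.3938 = 0.1564
[CO3²⁻] = α₂ × DIC = 0.1564 × 2.39 = 0.3738 mmol/kg
Ksp = 10^(−6.44) = 3.631×10^-7
Ω = [Ca²⁺][CO3²⁻]/Ksp = (8.61×10^-3)(3.738×10^-4) / 3.631×10^-7 = 8.86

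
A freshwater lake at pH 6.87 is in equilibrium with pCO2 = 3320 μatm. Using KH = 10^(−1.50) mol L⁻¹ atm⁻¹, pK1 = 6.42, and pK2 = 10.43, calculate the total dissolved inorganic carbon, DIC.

DIC = 0.401 mmol/L

[CO2*] = KH · pCO2 = 10^(−1.50) × 3320×10^-6 = 1.050×10^-4 mol/L
α₀ = 1/(1 + K1/[H⁺] + K1K2/[H⁺]²) = 1/(1 + 10^+0.45 + 10^-3.11) = 0.2618
DIC = [CO2*]/α₀ = 1.050×10^-4 / 0.2618 = 0.401 mmol/L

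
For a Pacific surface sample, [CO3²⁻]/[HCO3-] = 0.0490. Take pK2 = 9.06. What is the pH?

pH = 7.75

From K2 = [H⁺][CO3²⁻]/[HCO3-]:  pH = pK2 + log₁₀([CO3²⁻]/[HCO3-])
log₁₀(0.0490) = -1.310
pH = 9.06 + (-1.310) = 7.75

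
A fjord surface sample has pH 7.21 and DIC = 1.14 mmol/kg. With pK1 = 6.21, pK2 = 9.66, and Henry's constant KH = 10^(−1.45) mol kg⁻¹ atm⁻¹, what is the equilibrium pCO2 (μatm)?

α₀ = 1 / (1 + K1/[H⁺] + K1K2/[H⁺]²) = 1 / (1 + 10^+1.00 + 10^-1.45)
   = 1 / (1 + 10.000 + 0.035481) = 1/11.035 = 0.09062
[CO2*] = α₀ × DIC = 0.09062 × 1.14 = 0.1033 mmol/kg
pCO2 = [CO2*]/KH = 1.033×10^-4 / 3.548×10^-2 = 2910 μatm

pCO2 = 2910 μatm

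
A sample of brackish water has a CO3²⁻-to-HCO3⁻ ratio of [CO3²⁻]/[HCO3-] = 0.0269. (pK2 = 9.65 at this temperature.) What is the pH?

From K2 = [H⁺][CO3²⁻]/[HCO3-]:  pH = pK2 + log₁₀([CO3²⁻]/[HCO3-])
log₁₀(0.0269) = -1.570
pH = 9.65 + (-1.570) = 8.08

pH = 8.08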